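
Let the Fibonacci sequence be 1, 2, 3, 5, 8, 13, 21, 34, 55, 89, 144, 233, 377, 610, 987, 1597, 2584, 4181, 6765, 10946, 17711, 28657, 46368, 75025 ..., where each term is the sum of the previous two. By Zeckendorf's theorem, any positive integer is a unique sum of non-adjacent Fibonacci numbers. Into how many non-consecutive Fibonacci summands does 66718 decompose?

4

Greedily peel off the largest Fibonacci term at each step:
46368 ≤ 66718 < 75025, so take 46368; remainder 20350
17711 ≤ 20350 < 28657, so take 17711; remainder 2639
2584 ≤ 2639 < 4181, so take 2584; remainder 55
55 ≤ 55 < 89, so take 55; remainder 0
66718 = 46368 + 17711 + 2584 + 55, which has 4 terms.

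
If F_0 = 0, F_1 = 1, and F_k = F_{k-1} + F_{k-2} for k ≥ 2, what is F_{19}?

Iterating the recurrence up to F_{14} = 377 and F_{13} = 233:
F_{15} = F_{14} + F_{13} = 377 + 233 = 610
F_{16} = F_{15} + F_{14} = 610 + 377 = 987
F_{17} = F_{16} + F_{15} = 987 + 610 = 1597
F_{18} = F_{17} + F_{16} = 1597 + 987 = 2584
F_{19} = F_{18} + F_{17} = 2584 + 1597 = 4181

4181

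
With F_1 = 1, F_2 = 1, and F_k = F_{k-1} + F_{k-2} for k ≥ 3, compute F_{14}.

377

Iterating the recurrence up to F_{6} = 8 and F_{5} = 5:
F_{7} = F_{6} + F_{5} = 8 + 5 = 13
F_{8} = F_{7} + F_{6} = 13 + 8 = 21
F_{9} = F_{8} + F_{7} = 21 + 13 = 34
F_{10} = F_{9} + F_{8} = 34 + 21 = 55
F_{11} = F_{10} + F_{9} = 55 + 34 = 89
F_{12} = F_{11} + F_{10} = 89 + 55 = 144
F_{13} = F_{12} + F_{11} = 144 + 89 = 233
F_{14} = F_{13} + F_{12} = 233 + 144 = 377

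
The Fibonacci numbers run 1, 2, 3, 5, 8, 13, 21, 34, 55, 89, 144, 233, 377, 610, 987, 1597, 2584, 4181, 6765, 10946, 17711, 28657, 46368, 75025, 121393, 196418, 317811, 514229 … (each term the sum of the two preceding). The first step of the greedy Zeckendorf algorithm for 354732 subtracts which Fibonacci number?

317811

317811 ≤ 354732 < 514229, so the largest Fibonacci number not exceeding 354732 is 317811.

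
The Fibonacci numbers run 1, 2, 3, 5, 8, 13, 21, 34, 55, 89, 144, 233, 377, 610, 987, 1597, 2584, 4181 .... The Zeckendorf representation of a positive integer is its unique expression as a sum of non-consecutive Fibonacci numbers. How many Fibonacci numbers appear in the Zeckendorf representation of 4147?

largest Fibonacci ≤ 4147 is 2584; 4147 − 2584 = 1563
largest Fibonacci ≤ 1563 is 987; 1563 − 987 = 576
largest Fibonacci ≤ 576 is 377; 576 − 377 = 199
largest Fibonacci ≤ 199 is 144; 199 − 144 = 55
largest Fibonacci ≤ 55 is 55; 55 − 55 = 0
4147 = 2584 + 987 + 377 + 144 + 55, which has 5 terms.

5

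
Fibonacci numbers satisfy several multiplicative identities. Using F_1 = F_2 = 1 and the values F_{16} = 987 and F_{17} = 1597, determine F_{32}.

By the doubling identity F_{2k} = F_k(2F_{k+1} − F_k): F_{32} = 987·(2·1597 − 987) = 987·2207 = 2178309.

2178309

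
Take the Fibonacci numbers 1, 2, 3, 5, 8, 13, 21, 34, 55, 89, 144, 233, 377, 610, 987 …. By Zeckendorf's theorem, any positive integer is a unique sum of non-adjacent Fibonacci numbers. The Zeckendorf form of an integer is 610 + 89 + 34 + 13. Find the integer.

746

610 + 89 + 34 + 13 = 746.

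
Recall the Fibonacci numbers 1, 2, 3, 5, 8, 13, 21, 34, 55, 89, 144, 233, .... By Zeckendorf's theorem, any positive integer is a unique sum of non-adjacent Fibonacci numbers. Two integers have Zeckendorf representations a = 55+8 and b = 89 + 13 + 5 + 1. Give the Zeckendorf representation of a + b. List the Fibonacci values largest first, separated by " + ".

144 + 21 + 5 + 1

The two numbers are 63 and 108, so their sum is 171.
Greedily peel off the largest Fibonacci term at each step:
subtract 144 from 171: 27 remains
subtract 21 from 27: 6 remains
subtract 5 from 6: 1 remains
subtract 1 from 1: 0 remains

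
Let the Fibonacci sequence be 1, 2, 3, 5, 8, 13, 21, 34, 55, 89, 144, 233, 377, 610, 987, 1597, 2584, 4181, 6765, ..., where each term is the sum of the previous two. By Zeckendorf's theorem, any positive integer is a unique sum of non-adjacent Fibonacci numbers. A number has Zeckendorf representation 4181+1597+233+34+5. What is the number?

4181+1597+233+34+5 = 6050.

6050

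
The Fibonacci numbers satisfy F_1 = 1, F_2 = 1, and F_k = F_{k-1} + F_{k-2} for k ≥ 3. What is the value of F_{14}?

Iterating the recurrence up to F_{10} = 55 and F_{9} = 34:
F_{11} = F_{10} + F_{9} = 55 + 34 = 89
F_{12} = F_{11} + F_{10} = 89 + 55 = 144
F_{13} = F_{12} + F_{11} = 144 + 89 = 233
F_{14} = F_{13} + F_{12} = 233 + 144 = 377

377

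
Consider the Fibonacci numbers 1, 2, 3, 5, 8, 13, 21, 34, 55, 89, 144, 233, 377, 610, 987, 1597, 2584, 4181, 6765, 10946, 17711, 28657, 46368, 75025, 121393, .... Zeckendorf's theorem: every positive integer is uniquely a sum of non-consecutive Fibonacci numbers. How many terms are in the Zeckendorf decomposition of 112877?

Repeatedly subtract the largest Fibonacci number that fits:
take 75025 (≤ 112877); 112877 − 75025 = 37852
take 28657 (≤ 37852); 37852 − 28657 = 9195
take 6765 (≤ 9195); 9195 − 6765 = 2430
take 1597 (≤ 2430); 2430 − 1597 = 833
take 610 (≤ 833); 833 − 610 = 223
take 144 (≤ 223); 223 − 144 = 79
take 55 (≤ 79); 79 − 55 = 24
take 21 (≤ 24); 24 − 21 = 3
take 3 (≤ 3); 3 − 3 = 0
112877 = 75025 + 28657 + 6765 + 1597 + 610 + 144 + 55 + 21 + 3, which has 9 terms.

9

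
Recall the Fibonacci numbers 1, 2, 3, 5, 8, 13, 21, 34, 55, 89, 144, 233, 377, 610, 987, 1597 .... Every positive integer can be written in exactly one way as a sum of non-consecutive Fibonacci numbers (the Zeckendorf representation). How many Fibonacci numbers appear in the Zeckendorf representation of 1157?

4

1157: greatest Fibonacci not exceeding it is 987, leaving 170
170: greatest Fibonacci not exceeding it is 144, leaving 26
26: greatest Fibonacci not exceeding it is 21, leaving 5
5: greatest Fibonacci not exceeding it is 5, leaving 0
1157 = 987 + 144 + 21 + 5, which has 4 terms.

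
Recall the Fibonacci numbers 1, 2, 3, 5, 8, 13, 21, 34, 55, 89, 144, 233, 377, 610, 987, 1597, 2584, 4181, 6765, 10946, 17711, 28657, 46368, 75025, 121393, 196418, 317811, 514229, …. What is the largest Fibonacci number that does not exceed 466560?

317811 ≤ 466560 < 514229, so the largest Fibonacci number not exceeding 466560 is 317811.

317811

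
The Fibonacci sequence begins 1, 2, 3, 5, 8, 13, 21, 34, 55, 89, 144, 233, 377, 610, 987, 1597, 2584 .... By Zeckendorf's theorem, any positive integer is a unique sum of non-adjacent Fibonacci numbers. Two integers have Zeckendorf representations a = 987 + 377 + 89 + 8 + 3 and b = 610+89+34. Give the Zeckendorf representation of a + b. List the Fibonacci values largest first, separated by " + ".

The two numbers are 1464 and 733, so their sum is 2197.
1597 ≤ 2197 < 2584, so take 1597; remainder 600
377 ≤ 600 < 610, so take 377; remainder 223
144 ≤ 223 < 233, so take 144; remainder 79
55 ≤ 79 < 89, so take 55; remainder 24
21 ≤ 24 < 34, so take 21; remainder 3
3 ≤ 3 < 5, so take 3; remainder 0

1597 + 377 + 144 + 55 + 21 + 3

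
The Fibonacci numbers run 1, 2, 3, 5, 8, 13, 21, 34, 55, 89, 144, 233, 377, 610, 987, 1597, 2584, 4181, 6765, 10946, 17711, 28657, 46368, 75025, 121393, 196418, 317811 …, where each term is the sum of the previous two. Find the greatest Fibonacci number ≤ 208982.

196418 ≤ 208982 < 317811, so the largest Fibonacci number not exceeding 208982 is 196418.

196418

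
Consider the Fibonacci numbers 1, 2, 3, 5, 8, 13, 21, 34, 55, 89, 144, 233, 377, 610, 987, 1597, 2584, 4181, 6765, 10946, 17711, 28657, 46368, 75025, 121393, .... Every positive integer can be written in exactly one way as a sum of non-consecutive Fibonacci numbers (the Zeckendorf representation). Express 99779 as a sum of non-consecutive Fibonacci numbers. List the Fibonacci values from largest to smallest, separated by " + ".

75025 ≤ 99779 < 121393, so take 75025; remainder 24754
17711 ≤ 24754 < 28657, so take 17711; remainder 7043
6765 ≤ 7043 < 10946, so take 6765; remainder 278
233 ≤ 278 < 377, so take 233; remainder 45
34 ≤ 45 < 55, so take 34; remainder 11
8 ≤ 11 < 13, so take 8; remainder 3
3 ≤ 3 < 5, so take 3; remainder 0
So 99779 = 75025 + 17711 + 6765 + 233 + 34 + 8 + 3, with no two terms consecutive in the sequence.

75025 + 17711 + 6765 + 233 + 34 + 8 + 3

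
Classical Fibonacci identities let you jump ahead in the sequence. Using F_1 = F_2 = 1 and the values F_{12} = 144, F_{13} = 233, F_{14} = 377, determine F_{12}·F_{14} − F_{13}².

-1

144·377 − 233² = 54288 − 54289 = -1. (Cassini's identity: F_{k−1}F_{k+1} − F_k² = (−1)^k.)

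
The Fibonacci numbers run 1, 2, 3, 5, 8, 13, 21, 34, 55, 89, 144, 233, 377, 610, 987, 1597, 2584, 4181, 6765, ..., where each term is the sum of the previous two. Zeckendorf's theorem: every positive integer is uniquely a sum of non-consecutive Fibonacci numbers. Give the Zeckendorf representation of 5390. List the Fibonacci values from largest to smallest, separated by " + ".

5390 − 4181 = 1209
1209 − 987 = 222
222 − 144 = 78
78 − 55 = 23
23 − 21 = 2
2 − 2 = 0
So 5390 = 4181 + 987 + 144 + 55 + 21 + 2, with no two terms consecutive in the sequence.

4181 + 987 + 144 + 55 + 21 + 2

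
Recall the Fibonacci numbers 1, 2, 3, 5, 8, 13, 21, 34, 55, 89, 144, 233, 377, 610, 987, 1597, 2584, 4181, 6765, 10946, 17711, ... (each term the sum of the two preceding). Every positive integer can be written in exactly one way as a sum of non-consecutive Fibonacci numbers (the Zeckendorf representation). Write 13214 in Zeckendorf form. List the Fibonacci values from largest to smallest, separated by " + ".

10946 + 1597 + 610 + 55 + 5 + 1

13214 − 10946 = 2268
2268 − 1597 = 671
671 − 610 = 61
61 − 55 = 6
6 − 5 = 1
1 − 1 = 0
So 13214 = 10946 + 1597 + 610 + 55 + 5 + 1, with no two terms consecutive in the sequence.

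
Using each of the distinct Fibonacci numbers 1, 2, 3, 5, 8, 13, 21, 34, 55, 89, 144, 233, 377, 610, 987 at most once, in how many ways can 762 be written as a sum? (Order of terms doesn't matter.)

762 = 610+144+8 = 610+144+5+3 = 610+89+55+8 = 377+233+144+8 = 610+144+5+2+1 = … (17 more), for 22 in all.

22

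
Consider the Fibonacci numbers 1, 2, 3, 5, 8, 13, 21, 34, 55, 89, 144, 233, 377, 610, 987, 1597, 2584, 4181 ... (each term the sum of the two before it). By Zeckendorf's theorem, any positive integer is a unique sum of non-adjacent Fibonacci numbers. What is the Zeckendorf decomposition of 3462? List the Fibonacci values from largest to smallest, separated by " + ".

2584 + 610 + 233 + 34 + 1

Repeatedly subtract the largest Fibonacci number that fits:
subtract 2584 from 3462: 878 remains
subtract 610 from 878: 268 remains
subtract 233 from 268: 35 remains
subtract 34 from 35: 1 remains
subtract 1 from 1: 0 remains
So 3462 = 2584 + 610 + 233 + 34 + 1, with no two terms consecutive in the sequence.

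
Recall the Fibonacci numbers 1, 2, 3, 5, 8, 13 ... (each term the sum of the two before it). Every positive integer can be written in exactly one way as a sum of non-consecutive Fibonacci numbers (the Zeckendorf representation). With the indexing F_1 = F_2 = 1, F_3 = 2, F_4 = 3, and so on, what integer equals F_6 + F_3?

F_6 + F_3 = 8 + 2 = 10.

10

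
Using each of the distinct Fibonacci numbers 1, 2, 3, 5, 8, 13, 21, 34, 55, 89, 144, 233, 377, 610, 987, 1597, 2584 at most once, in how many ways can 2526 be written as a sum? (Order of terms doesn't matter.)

16

Each representation comes from the Zeckendorf form by replacing some F_k with F_{k−1} + F_{k−2} where possible.
2526 = 1597+610+233+55+21+8+2 = 1597+610+233+55+21+5+3+2 = 1597+610+144+89+55+21+8+2 = 1597+610+233+55+13+8+5+3+2 = 1597+610+144+89+55+21+5+3+2 = … (11 more), for 16 in all.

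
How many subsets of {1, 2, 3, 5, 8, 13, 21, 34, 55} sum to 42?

Starting from the Zeckendorf form and repeatedly splitting a term F_k into F_{k−1} + F_{k−2} (when neither is already used) reaches every representation.
42 = 34+8 = 34+5+3 = 21+13+8 = … (3 more), for 6 in all.

6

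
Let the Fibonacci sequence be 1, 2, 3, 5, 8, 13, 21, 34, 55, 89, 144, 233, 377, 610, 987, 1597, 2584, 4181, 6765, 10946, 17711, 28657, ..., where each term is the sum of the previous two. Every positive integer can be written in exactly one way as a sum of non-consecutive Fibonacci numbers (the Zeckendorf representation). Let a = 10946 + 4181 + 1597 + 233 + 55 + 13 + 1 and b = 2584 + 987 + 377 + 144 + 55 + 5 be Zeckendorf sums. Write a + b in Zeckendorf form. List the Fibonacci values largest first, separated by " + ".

17711 + 2584 + 610 + 233 + 34 + 5 + 1

The two numbers are 17026 and 4152, so their sum is 21178.
Greedy algorithm:
21178 − 17711 = 3467
3467 − 2584 = 883
883 − 610 = 273
273 − 233 = 40
40 − 34 = 6
6 − 5 = 1
1 − 1 = 0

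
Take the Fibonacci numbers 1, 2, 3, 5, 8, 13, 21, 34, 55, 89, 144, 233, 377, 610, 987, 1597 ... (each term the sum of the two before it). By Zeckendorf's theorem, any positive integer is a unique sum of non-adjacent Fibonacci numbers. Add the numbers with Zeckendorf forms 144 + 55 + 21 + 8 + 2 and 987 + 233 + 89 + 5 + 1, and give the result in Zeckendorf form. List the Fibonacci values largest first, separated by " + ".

The two numbers are 230 and 1315, so their sum is 1545.
Greedy algorithm:
subtract 987 from 1545: 558 remains
subtract 377 from 558: 181 remains
subtract 144 from 181: 37 remains
subtract 34 from 37: 3 remains
subtract 3 from 3: 0 remains

987 + 377 + 144 + 34 + 3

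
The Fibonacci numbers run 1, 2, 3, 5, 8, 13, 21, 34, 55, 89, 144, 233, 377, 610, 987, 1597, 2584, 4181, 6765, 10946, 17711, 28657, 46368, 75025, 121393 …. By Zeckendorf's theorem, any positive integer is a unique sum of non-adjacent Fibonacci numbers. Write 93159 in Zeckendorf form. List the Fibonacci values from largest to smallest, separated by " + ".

75025 + 17711 + 377 + 34 + 8 + 3 + 1

Repeatedly subtract the largest Fibonacci number that fits:
largest Fibonacci ≤ 93159 is 75025; 93159 − 75025 = 18134
largest Fibonacci ≤ 18134 is 17711; 18134 − 17711 = 423
largest Fibonacci ≤ 423 is 377; 423 − 377 = 46
largest Fibonacci ≤ 46 is 34; 46 − 34 = 12
largest Fibonacci ≤ 12 is 8; 12 − 8 = 4
largest Fibonacci ≤ 4 is 3; 4 − 3 = 1
largest Fibonacci ≤ 1 is 1; 1 − 1 = 0
So 93159 = 75025 + 17711 + 377 + 34 + 8 + 3 + 1, with no two terms consecutive in the sequence.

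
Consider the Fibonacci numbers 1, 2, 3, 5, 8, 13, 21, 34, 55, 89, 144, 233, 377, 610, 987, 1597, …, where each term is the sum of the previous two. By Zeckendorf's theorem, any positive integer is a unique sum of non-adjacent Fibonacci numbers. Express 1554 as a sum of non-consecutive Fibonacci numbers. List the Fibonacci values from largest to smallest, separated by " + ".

Greedy algorithm:
subtract 987 from 1554: 567 remains
subtract 377 from 567: 190 remains
subtract 144 from 190: 46 remains
subtract 34 from 46: 12 remains
subtract 8 from 12: 4 remains
subtract 3 from 4: 1 remains
subtract 1 from 1: 0 remains
So 1554 = 987 + 377 + 144 + 34 + 8 + 3 + 1, with no two terms consecutive in the sequence.

987 + 377 + 144 + 34 + 8 + 3 + 1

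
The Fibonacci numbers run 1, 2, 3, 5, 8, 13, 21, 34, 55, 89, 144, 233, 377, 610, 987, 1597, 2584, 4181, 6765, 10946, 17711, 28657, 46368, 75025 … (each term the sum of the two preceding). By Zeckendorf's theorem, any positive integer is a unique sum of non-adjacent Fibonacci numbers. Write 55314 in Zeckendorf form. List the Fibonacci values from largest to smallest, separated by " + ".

46368 + 6765 + 1597 + 377 + 144 + 55 + 8

largest Fibonacci ≤ 55314 is 46368; 55314 − 46368 = 8946
largest Fibonacci ≤ 8946 is 6765; 8946 − 6765 = 2181
largest Fibonacci ≤ 2181 is 1597; 2181 − 1597 = 584
largest Fibonacci ≤ 584 is 377; 584 − 377 = 207
largest Fibonacci ≤ 207 is 144; 207 − 144 = 63
largest Fibonacci ≤ 63 is 55; 63 − 55 = 8
largest Fibonacci ≤ 8 is 8; 8 − 8 = 0
So 55314 = 46368 + 6765 + 1597 + 377 + 144 + 55 + 8, with no two terms consecutive in the sequence.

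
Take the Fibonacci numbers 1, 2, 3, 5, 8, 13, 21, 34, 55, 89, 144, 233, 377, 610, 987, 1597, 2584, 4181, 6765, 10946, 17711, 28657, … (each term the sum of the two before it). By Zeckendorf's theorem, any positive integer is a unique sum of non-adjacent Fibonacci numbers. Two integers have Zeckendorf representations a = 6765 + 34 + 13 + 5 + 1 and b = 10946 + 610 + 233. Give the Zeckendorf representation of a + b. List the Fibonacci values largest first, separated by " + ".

17711 + 610 + 233 + 34 + 13 + 5 + 1

The two numbers are 6818 and 11789, so their sum is 18607.
take 17711 (≤ 18607); 18607 − 17711 = 896
take 610 (≤ 896); 896 − 610 = 286
take 233 (≤ 286); 286 − 233 = 53
take 34 (≤ 53); 53 − 34 = 19
take 13 (≤ 19); 19 − 13 = 6
take 5 (≤ 6); 6 − 5 = 1
take 1 (≤ 1); 1 − 1 = 0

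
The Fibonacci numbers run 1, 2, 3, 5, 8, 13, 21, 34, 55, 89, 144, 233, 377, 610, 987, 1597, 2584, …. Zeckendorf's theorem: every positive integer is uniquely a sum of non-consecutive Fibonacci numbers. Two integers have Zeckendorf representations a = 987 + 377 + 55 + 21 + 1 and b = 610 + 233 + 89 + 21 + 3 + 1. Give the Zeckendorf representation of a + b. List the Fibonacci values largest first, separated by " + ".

1597 + 610 + 144 + 34 + 13

The two numbers are 1441 and 957, so their sum is 2398.
Greedily peel off the largest Fibonacci term at each step:
subtract 1597 from 2398: 801 remains
subtract 610 from 801: 191 remains
subtract 144 from 191: 47 remains
subtract 34 from 47: 13 remains
subtract 13 from 13: 0 remains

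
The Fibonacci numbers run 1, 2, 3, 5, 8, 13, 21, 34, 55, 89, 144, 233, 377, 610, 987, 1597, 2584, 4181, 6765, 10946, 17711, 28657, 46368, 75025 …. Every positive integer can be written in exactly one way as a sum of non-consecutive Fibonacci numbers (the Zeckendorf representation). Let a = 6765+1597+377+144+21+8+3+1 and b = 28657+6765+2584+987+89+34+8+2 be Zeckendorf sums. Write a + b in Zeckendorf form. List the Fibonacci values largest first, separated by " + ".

46368 + 1597 + 55 + 21 + 1

The two numbers are 8916 and 39126, so their sum is 48042.
Greedy algorithm:
subtract 46368 from 48042: 1674 remains
subtract 1597 from 1674: 77 remains
subtract 55 from 77: 22 remains
subtract 21 from 22: 1 remains
subtract 1 from 1: 0 remains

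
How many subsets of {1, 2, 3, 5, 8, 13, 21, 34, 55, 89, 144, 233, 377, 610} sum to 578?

10

Each representation comes from the Zeckendorf form by replacing some F_k with F_{k−1} + F_{k−2} where possible.
578 = 377+144+55+2 = 377+144+34+21+2 = 377+144+34+13+8+2 = 377+89+55+34+21+2 = 377+144+34+13+5+3+2 = … (5 more), for 10 in all.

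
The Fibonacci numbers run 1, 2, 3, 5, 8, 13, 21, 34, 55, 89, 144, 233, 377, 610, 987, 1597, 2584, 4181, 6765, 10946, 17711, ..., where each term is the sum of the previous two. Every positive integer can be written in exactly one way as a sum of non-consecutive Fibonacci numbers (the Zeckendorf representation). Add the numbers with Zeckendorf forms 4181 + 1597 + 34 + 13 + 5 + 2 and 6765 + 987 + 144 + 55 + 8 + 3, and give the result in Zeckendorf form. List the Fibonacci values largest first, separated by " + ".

10946 + 2584 + 233 + 21 + 8 + 2

The two numbers are 5832 and 7962, so their sum is 13794.
13794: greatest Fibonacci not exceeding it is 10946, leaving 2848
2848: greatest Fibonacci not exceeding it is 2584, leaving 264
264: greatest Fibonacci not exceeding it is 233, leaving 31
31: greatest Fibonacci not exceeding it is 21, leaving 10
10: greatest Fibonacci not exceeding it is 8, leaving 2
2: greatest Fibonacci not exceeding it is 2, leaving 0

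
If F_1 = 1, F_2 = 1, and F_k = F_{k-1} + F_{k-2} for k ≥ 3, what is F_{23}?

28657

Iterating the recurrence up to F_{15} = 610 and F_{14} = 377:
F_{16} = F_{15} + F_{14} = 610 + 377 = 987
F_{17} = F_{16} + F_{15} = 987 + 610 = 1597
F_{18} = F_{17} + F_{16} = 1597 + 987 = 2584
F_{19} = F_{18} + F_{17} = 2584 + 1597 = 4181
F_{20} = F_{19} + F_{18} = 4181 + 2584 = 6765
F_{21} = F_{20} + F_{19} = 6765 + 4181 = 10946
F_{22} = F_{21} + F_{20} = 10946 + 6765 = 17711
F_{23} = F_{22} + F_{21} = 17711 + 10946 = 28657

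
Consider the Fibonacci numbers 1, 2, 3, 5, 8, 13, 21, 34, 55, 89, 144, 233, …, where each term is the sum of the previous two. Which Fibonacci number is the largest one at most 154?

144

144 ≤ 154 < 233, so the largest Fibonacci number not exceeding 154 is 144.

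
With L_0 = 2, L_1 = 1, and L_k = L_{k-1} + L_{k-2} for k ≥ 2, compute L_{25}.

Iterating the recurrence up to L_{21} = 24476 and L_{20} = 15127:
L_{22} = L_{21} + L_{20} = 24476 + 15127 = 39603
L_{23} = L_{22} + L_{21} = 39603 + 24476 = 64079
L_{24} = L_{23} + L_{22} = 64079 + 39603 = 103682
L_{25} = L_{24} + L_{23} = 103682 + 64079 = 167761

167761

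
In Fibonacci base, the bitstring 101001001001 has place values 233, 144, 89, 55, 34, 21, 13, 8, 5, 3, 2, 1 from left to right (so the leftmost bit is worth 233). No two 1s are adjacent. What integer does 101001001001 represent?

349

Summing the place values of the 1 bits: 233 + 89 + 21 + 5 + 1 = 349.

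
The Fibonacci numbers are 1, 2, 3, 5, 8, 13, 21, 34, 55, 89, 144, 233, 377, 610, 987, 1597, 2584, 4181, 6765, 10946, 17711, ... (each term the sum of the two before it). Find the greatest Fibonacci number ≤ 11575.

10946

10946 ≤ 11575 < 17711, so the largest Fibonacci number not exceeding 11575 is 10946.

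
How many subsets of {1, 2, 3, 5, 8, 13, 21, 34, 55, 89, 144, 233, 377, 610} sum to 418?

Each representation comes from the Zeckendorf form by replacing some F_k with F_{k−1} + F_{k−2} where possible.
418 = 377+34+5+2 = 377+21+13+5+2 = 233+144+34+5+2 = 233+144+21+13+5+2 = … (2 more), for 6 in all.

6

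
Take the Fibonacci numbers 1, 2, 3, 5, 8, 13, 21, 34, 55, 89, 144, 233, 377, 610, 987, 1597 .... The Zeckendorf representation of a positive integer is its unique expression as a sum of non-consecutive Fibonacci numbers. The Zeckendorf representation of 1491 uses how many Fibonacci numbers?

6

1491: greatest Fibonacci not exceeding it is 987, leaving 504
504: greatest Fibonacci not exceeding it is 377, leaving 127
127: greatest Fibonacci not exceeding it is 89, leaving 38
38: greatest Fibonacci not exceeding it is 34, leaving 4
4: greatest Fibonacci not exceeding it is 3, leaving 1
1: greatest Fibonacci not exceeding it is 1, leaving 0
1491 = 987 + 377 + 89 + 34 + 3 + 1, which has 6 terms.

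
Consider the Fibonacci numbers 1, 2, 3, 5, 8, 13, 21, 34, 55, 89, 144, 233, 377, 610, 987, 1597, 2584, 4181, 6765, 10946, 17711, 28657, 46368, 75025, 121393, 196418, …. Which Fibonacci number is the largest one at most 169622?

121393 ≤ 169622 < 196418, so the largest Fibonacci number not exceeding 169622 is 121393.

121393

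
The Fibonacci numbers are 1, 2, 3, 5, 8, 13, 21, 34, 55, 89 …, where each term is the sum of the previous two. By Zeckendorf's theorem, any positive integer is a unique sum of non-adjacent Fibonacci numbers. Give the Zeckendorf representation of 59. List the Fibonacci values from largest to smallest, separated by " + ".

55 ≤ 59 < 89, so take 55; remainder 4
3 ≤ 4 < 5, so take 3; remainder 1
1 ≤ 1 < 2, so take 1; remainder 0
So 59 = 55 + 3 + 1, with no two terms consecutive in the sequence.

55 + 3 + 1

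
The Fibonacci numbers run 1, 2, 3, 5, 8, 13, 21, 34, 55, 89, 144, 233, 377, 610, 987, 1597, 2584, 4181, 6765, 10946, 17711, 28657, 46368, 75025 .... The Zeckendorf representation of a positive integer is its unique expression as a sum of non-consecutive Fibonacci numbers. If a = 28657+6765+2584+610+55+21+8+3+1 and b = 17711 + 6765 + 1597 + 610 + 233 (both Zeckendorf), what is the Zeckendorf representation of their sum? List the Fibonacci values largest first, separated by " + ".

46368 + 17711 + 987 + 377 + 144 + 21 + 8 + 3 + 1

The two numbers are 38704 and 26916, so their sum is 65620.
Greedy algorithm:
subtract 46368 from 65620: 19252 remains
subtract 17711 from 19252: 1541 remains
subtract 987 from 1541: 554 remains
subtract 377 from 554: 177 remains
subtract 144 from 177: 33 remains
subtract 21 from 33: 12 remains
subtract 8 from 12: 4 remains
subtract 3 from 4: 1 remains
subtract 1 from 1: 0 remains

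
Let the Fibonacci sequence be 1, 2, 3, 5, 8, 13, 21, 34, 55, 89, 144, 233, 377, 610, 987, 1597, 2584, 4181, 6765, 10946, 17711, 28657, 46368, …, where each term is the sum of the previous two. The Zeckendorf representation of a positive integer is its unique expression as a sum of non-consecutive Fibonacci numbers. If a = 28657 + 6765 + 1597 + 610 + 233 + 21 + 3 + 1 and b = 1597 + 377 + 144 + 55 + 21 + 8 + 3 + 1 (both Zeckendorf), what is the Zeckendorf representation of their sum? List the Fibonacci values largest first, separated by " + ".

The two numbers are 37887 and 2206, so their sum is 40093.
subtract 28657 from 40093: 11436 remains
subtract 10946 from 11436: 490 remains
subtract 377 from 490: 113 remains
subtract 89 from 113: 24 remains
subtract 21 from 24: 3 remains
subtract 3 from 3: 0 remains

28657 + 10946 + 377 + 89 + 21 + 3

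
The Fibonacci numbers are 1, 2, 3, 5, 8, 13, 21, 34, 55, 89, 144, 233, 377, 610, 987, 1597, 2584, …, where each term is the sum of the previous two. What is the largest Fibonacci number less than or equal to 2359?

1597

1597 ≤ 2359 < 2584, so the largest Fibonacci number not exceeding 2359 is 1597.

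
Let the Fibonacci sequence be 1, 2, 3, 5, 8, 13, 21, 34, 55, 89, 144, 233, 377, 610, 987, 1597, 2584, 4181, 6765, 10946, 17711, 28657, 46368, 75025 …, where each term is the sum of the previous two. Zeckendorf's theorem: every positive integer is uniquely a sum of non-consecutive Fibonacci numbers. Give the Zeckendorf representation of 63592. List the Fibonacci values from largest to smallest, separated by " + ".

46368 + 10946 + 4181 + 1597 + 377 + 89 + 34

Greedy algorithm:
63592 − 46368 = 17224
17224 − 10946 = 6278
6278 − 4181 = 2097
2097 − 1597 = 500
500 − 377 = 123
123 − 89 = 34
34 − 34 = 0
So 63592 = 46368 + 10946 + 4181 + 1597 + 377 + 89 + 34, with no two terms consecutive in the sequence.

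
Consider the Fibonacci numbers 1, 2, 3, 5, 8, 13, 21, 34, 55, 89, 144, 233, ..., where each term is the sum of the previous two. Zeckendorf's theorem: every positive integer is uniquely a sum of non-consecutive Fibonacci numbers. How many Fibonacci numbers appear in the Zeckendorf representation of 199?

199: greatest Fibonacci not exceeding it is 144, leaving 55
55: greatest Fibonacci not exceeding it is 55, leaving 0
199 = 144 + 55, which has 2 terms.

2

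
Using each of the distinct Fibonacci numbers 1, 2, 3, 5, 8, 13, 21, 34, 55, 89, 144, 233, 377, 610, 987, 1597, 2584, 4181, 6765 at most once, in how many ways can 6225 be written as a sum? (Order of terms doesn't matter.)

Each representation comes from the Zeckendorf form by replacing some F_k with F_{k−1} + F_{k−2} where possible.
6225 = 4181+1597+377+55+13+2 = 4181+1597+377+55+8+5+2 = 4181+1597+377+34+21+13+2 = 4181+1597+233+144+55+13+2 = 4181+987+610+377+55+13+2 = … (25 more), for 30 in all.

30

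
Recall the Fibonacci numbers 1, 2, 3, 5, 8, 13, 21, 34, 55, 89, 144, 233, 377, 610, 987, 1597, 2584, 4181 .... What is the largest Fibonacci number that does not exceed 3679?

2584 ≤ 3679 < 4181, so the largest Fibonacci number not exceeding 3679 is 2584.

2584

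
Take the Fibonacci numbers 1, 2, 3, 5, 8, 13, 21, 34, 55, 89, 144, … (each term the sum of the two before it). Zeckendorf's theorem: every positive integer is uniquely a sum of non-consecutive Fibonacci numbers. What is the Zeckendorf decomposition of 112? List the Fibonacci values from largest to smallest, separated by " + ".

89 + 21 + 2

89 ≤ 112 < 144, so take 89; remainder 23
21 ≤ 23 < 34, so take 21; remainder 2
2 ≤ 2 < 3, so take 2; remainder 0
So 112 = 89 + 21 + 2, with no two terms consecutive in the sequence.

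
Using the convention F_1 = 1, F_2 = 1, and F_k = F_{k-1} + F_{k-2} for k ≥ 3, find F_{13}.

233

Iterating the recurrence up to F_{7} = 13 and F_{6} = 8:
F_{8} = F_{7} + F_{6} = 13 + 8 = 21
F_{9} = F_{8} + F_{7} = 21 + 13 = 34
F_{10} = F_{9} + F_{8} = 34 + 21 = 55
F_{11} = F_{10} + F_{9} = 55 + 34 = 89
F_{12} = F_{11} + F_{10} = 89 + 55 = 144
F_{13} = F_{12} + F_{11} = 144 + 89 = 233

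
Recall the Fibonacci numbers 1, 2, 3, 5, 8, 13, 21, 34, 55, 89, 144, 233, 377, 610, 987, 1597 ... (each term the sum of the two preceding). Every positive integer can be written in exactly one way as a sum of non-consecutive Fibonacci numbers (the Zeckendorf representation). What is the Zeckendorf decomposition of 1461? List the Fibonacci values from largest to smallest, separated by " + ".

987 + 377 + 89 + 8

Greedy algorithm:
1461 − 987 = 474
474 − 377 = 97
97 − 89 = 8
8 − 8 = 0
So 1461 = 987 + 377 + 89 + 8, with no two terms consecutive in the sequence.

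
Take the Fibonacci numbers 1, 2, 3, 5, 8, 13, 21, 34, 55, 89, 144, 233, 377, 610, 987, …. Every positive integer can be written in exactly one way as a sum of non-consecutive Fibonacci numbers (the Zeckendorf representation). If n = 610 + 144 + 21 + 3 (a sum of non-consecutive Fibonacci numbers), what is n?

610 + 144 + 21 + 3 = 778.

778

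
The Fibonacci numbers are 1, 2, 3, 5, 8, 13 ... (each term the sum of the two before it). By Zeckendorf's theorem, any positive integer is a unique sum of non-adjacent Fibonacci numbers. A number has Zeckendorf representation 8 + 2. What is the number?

8 + 2 = 10.

10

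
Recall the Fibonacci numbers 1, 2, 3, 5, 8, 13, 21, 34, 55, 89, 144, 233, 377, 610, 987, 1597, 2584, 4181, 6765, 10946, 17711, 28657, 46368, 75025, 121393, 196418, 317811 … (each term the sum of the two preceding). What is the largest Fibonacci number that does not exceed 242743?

196418 ≤ 242743 < 317811, so the largest Fibonacci number not exceeding 242743 is 196418.

196418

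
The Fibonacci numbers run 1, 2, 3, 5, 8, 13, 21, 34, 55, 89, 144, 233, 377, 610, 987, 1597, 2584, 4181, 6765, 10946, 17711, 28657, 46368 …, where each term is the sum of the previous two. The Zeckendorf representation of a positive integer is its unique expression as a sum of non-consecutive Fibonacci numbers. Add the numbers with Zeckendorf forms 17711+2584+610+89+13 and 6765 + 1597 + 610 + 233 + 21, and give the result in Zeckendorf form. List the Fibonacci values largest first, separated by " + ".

28657 + 987 + 377 + 144 + 55 + 13

The two numbers are 21007 and 9226, so their sum is 30233.
take 28657 (≤ 30233); 30233 − 28657 = 1576
take 987 (≤ 1576); 1576 − 987 = 589
take 377 (≤ 589); 589 − 377 = 212
take 144 (≤ 212); 212 − 144 = 68
take 55 (≤ 68); 68 − 55 = 13
take 13 (≤ 13); 13 − 13 = 0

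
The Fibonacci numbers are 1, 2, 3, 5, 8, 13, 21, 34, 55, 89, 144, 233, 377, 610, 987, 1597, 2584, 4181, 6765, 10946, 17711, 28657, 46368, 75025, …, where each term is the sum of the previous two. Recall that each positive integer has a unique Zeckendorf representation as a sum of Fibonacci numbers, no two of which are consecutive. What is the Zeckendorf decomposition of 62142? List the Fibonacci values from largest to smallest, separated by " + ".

46368 + 10946 + 4181 + 610 + 34 + 3

Repeatedly subtract the largest Fibonacci number that fits:
46368 ≤ 62142 < 75025, so take 46368; remainder 15774
10946 ≤ 15774 < 17711, so take 10946; remainder 4828
4181 ≤ 4828 < 6765, so take 4181; remainder 647
610 ≤ 647 < 987, so take 610; remainder 37
34 ≤ 37 < 55, so take 34; remainder 3
3 ≤ 3 < 5, so take 3; remainder 0
So 62142 = 46368 + 10946 + 4181 + 610 + 34 + 3, with no two terms consecutive in the sequence.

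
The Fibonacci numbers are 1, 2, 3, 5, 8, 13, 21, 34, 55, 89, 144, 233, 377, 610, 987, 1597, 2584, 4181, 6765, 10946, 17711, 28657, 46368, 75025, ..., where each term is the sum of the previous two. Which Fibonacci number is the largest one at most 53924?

46368

46368 ≤ 53924 < 75025, so the largest Fibonacci number not exceeding 53924 is 46368.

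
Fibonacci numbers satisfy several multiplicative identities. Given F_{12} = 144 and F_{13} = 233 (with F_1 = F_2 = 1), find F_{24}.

46368

By the doubling identity F_{2k} = F_k(2F_{k+1} − F_k): F_{24} = 144·(2·233 − 144) = 144·322 = 46368.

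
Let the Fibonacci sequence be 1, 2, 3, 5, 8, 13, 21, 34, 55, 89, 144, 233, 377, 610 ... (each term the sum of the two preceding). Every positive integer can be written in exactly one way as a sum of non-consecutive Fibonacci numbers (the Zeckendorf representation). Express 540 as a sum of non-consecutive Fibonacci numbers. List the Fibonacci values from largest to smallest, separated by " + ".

377 + 144 + 13 + 5 + 1

Greedy algorithm:
take 377 (≤ 540); 540 − 377 = 163
take 144 (≤ 163); 163 − 144 = 19
take 13 (≤ 19); 19 − 13 = 6
take 5 (≤ 6); 6 − 5 = 1
take 1 (≤ 1); 1 − 1 = 0
So 540 = 377 + 144 + 13 + 5 + 1, with no two terms consecutive in the sequence.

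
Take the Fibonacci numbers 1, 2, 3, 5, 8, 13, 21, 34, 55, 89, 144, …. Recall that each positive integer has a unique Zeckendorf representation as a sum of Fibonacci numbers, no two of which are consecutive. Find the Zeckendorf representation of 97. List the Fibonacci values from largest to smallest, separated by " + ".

97 − 89 = 8
8 − 8 = 0
So 97 = 89 + 8, with no two terms consecutive in the sequence.

89 + 8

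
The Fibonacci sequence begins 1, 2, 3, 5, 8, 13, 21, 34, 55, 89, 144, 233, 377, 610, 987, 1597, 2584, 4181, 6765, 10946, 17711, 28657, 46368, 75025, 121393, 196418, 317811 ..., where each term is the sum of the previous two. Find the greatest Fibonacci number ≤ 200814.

196418 ≤ 200814 < 317811, so the largest Fibonacci number not exceeding 200814 is 196418.

196418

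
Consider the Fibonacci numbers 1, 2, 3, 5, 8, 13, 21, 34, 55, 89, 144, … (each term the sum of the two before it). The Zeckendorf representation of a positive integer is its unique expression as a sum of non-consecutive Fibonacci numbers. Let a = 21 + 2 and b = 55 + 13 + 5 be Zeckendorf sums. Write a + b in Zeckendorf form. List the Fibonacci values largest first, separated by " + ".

The two numbers are 23 and 73, so their sum is 96.
Greedily peel off the largest Fibonacci term at each step:
96 − 89 = 7
7 − 5 = 2
2 − 2 = 0

89 + 5 + 2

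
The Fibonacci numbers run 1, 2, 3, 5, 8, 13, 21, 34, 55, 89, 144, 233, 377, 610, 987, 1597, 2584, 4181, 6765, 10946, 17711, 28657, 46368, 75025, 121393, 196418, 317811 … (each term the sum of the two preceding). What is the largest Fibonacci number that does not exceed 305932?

196418 ≤ 305932 < 317811, so the largest Fibonacci number not exceeding 305932 is 196418.

196418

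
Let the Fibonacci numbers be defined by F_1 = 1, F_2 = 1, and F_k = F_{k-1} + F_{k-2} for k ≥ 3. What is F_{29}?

Iterating the recurrence up to F_{22} = 17711 and F_{21} = 10946:
F_{23} = F_{22} + F_{21} = 17711 + 10946 = 28657
F_{24} = F_{23} + F_{22} = 28657 + 17711 = 46368
F_{25} = F_{24} + F_{23} = 46368 + 28657 = 75025
F_{26} = F_{25} + F_{24} = 75025 + 46368 = 121393
F_{27} = F_{26} + F_{25} = 121393 + 75025 = 196418
F_{28} = F_{27} + F_{26} = 196418 + 121393 = 317811
F_{29} = F_{28} + F_{27} = 317811 + 196418 = 514229

514229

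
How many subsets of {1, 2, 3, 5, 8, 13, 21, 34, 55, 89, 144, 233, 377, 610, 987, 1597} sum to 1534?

22

Each representation comes from the Zeckendorf form by replacing some F_k with F_{k−1} + F_{k−2} where possible.
1534 = 987+377+144+21+5 = 987+377+144+21+3+2 = 987+377+144+13+8+5 = 987+377+89+55+21+5 = 987+377+144+13+8+3+2 = … (17 more), for 22 in all.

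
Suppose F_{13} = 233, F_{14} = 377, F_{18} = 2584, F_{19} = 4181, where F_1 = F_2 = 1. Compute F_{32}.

2178309

By the addition formula F_{m+n} = F_m F_{n+1} + F_{m−1} F_n with m=19, n=13: F_{32} = 4181·377 + 2584·233 = 1576237 + 602072 = 2178309.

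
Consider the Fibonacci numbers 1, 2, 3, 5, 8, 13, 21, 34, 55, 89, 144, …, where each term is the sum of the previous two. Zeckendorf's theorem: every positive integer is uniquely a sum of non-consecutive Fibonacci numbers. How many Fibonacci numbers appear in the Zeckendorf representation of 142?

5

142 − 89 = 53
53 − 34 = 19
19 − 13 = 6
6 − 5 = 1
1 − 1 = 0
142 = 89 + 34 + 13 + 5 + 1, which has 5 terms.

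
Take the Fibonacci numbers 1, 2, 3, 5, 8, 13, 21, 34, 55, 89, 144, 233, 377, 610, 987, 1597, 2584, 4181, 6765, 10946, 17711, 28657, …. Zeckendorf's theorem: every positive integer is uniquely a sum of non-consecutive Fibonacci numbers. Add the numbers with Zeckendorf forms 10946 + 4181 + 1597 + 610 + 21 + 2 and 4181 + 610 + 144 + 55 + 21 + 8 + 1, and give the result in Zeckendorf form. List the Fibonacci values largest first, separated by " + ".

17711 + 4181 + 377 + 89 + 13 + 5 + 1

The two numbers are 17357 and 5020, so their sum is 22377.
Repeatedly subtract the largest Fibonacci number that fits:
22377 − 17711 = 4666
4666 − 4181 = 485
485 − 377 = 108
108 − 89 = 19
19 − 13 = 6
6 − 5 = 1
1 − 1 = 0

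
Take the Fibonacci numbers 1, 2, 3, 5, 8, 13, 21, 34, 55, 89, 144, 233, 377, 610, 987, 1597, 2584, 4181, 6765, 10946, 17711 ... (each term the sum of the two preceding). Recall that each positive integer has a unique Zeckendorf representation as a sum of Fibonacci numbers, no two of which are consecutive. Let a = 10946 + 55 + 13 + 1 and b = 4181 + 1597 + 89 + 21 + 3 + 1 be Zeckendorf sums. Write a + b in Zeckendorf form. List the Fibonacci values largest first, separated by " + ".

The two numbers are 11015 and 5892, so their sum is 16907.
take 10946 (≤ 16907); 16907 − 10946 = 5961
take 4181 (≤ 5961); 5961 − 4181 = 1780
take 1597 (≤ 1780); 1780 − 1597 = 183
take 144 (≤ 183); 183 − 144 = 39
take 34 (≤ 39); 39 − 34 = 5
take 5 (≤ 5); 5 − 5 = 0

10946 + 4181 + 1597 + 144 + 34 + 5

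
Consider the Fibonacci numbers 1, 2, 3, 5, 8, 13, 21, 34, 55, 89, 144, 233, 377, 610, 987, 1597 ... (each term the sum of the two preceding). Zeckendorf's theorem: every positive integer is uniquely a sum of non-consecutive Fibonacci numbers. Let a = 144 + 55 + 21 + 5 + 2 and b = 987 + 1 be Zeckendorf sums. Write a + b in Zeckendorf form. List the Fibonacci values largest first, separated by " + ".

The two numbers are 227 and 988, so their sum is 1215.
subtract 987 from 1215: 228 remains
subtract 144 from 228: 84 remains
subtract 55 from 84: 29 remains
subtract 21 from 29: 8 remains
subtract 8 from 8: 0 remains

987 + 144 + 55 + 21 + 8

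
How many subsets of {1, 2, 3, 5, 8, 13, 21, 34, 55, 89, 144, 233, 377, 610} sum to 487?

Each representation comes from the Zeckendorf form by replacing some F_k with F_{k−1} + F_{k−2} where possible.
487 = 377+89+21 = 377+89+13+8 = 377+55+34+21 = 233+144+89+21 = … (12 more), for 16 in all.

16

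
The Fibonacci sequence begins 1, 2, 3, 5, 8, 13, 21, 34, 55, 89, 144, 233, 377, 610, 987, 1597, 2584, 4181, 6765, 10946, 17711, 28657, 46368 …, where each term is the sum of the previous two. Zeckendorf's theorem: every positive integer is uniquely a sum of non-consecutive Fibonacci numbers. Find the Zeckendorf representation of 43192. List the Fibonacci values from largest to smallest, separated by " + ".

28657 + 10946 + 2584 + 987 + 13 + 5

subtract 28657 from 43192: 14535 remains
subtract 10946 from 14535: 3589 remains
subtract 2584 from 3589: 1005 remains
subtract 987 from 1005: 18 remains
subtract 13 from 18: 5 remains
subtract 5 from 5: 0 remains
So 43192 = 28657 + 10946 + 2584 + 987 + 13 + 5, with no two terms consecutive in the sequence.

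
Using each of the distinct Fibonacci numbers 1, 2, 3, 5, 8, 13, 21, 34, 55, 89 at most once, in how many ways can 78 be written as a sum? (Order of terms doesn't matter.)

Starting from the Zeckendorf form and repeatedly splitting a term F_k into F_{k−1} + F_{k−2} (when neither is already used) reaches every representation.
78 = 55+21+2 = 55+13+8+2 = 55+13+5+3+2 = … (2 more), for 5 in all.

5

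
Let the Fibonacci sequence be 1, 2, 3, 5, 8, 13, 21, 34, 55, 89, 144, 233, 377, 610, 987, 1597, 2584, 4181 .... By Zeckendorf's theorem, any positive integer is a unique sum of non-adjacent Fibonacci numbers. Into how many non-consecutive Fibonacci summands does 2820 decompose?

3

Repeatedly subtract the largest Fibonacci number that fits:
largest Fibonacci ≤ 2820 is 2584; 2820 − 2584 = 236
largest Fibonacci ≤ 236 is 233; 236 − 233 = 3
largest Fibonacci ≤ 3 is 3; 3 − 3 = 0
2820 = 2584 + 233 + 3, which has 3 terms.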